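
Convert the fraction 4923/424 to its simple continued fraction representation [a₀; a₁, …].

Repeatedly divide and take the remainder:
⌊4923/424⌋ = 11, remainder 259
⌊424/259⌋ = 1, remainder 165
⌊259/165⌋ = 1, remainder 94
⌊165/94⌋ = 1, remainder 71
⌊94/71⌋ = 1, remainder 23
⌊71/23⌋ = 3, remainder 2
⌊23/2⌋ = 11, remainder 1
⌊2/1⌋ = 2, remainder 0

[11; 1, 1, 1, 1, 3, 11, 2]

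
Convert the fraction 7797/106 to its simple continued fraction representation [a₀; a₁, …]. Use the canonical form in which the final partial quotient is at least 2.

⌊7797/106⌋ = 73, remainder 59
⌊106/59⌋ = 1, remainder 47
⌊59/47⌋ = 1, remainder 12
⌊47/12⌋ = 3, remainder 11
⌊12/11⌋ = 1, remainder 1
⌊11/1⌋ = 11, remainder 0

[73; 1, 1, 3, 1, 11]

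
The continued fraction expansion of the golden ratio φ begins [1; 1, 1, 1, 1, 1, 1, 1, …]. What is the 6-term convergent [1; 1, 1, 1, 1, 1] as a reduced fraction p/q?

13/8

Starting at the tail and folding back:
Start with 1.
1 + 1/(1/1) = 1 + 1/1 = 2/1
1 + 1/(2/1) = 1 + 1/2 = 3/2
1 + 1/(3/2) = 1 + 2/3 = 5/3
1 + 1/(5/3) = 1 + 3/5 = 8/5
1 + 1/(8/5) = 1 + 5/8 = 13/8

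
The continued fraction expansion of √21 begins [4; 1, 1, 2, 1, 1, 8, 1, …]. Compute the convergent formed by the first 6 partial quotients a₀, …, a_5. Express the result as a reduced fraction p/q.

55/12

a_0 = 4: 4/1
a_1 = 1: 5/1
a_2 = 1: 9/2
a_3 = 2: 23/5
a_4 = 1: 32/7
a_5 = 1: 55/12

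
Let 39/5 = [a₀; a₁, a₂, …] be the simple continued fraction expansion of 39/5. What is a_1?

1

⌊39/5⌋ = 7, remainder 4
⌊5/4⌋ = 1, remainder 1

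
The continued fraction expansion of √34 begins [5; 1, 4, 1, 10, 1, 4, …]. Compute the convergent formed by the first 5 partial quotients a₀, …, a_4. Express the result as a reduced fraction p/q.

379/65

Collapse the nested fraction from the inside out:
Start with 10.
1 + 1/(10/1) = 1 + 1/10 = 11/10
4 + 1/(11/10) = 4 + 10/11 = 54/11
1 + 1/(54/11) = 1 + 11/54 = 65/54
5 + 1/(65/54) = 5 + 54/65 = 379/65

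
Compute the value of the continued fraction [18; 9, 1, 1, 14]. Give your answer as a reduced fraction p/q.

4997/276

Build up convergents one term at a time:
a_0 = 18: 18/1
a_1 = 9: 163/9
a_2 = 1: 181/10
a_3 = 1: 344/19
a_4 = 14: 4997/276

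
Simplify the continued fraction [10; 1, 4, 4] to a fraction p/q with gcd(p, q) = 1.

Work from the innermost term outward:
Start with 4.
4 + 1/(4/1) = 4 + 1/4 = 17/4
1 + 1/(17/4) = 1 + 4/17 = 21/17
10 + 1/(21/17) = 10 + 17/21 = 227/21

227/21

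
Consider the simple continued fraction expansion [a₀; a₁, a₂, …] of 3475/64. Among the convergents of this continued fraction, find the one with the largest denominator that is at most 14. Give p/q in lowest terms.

543/10

List convergents until the denominator exceeds the bound:
a_0 = 54: 54/1  (≤ bound)
a_1 = 3: 163/3  (≤ bound)
a_2 = 2: 380/7  (≤ bound)
a_3 = 1: 543/10  (≤ bound)
a_4 = 2: 1466/27  (> 14, stop)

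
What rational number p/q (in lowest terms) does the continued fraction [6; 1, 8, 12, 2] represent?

1564/227

Work from the innermost term outward:
Start with 2.
12 + 1/(2/1) = 12 + 1/2 = 25/2
8 + 1/(25/2) = 8 + 2/25 = 202/25
1 + 1/(202/25) = 1 + 25/202 = 227/202
6 + 1/(227/202) = 6 + 202/227 = 1564/227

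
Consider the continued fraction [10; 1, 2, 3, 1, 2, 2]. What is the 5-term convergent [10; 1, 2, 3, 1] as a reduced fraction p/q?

139/13

Start with 1.
3 + 1/(1/1) = 3 + 1/1 = 4/1
2 + 1/(4/1) = 2 + 1/4 = 9/4
1 + 1/(9/4) = 1 + 4/9 = 13/9
10 + 1/(13/9) = 10 + 9/13 = 139/13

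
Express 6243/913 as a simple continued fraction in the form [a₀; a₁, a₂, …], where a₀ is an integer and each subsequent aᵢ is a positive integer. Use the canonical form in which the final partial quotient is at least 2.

⌊6243/913⌋ = 6, remainder 765
⌊913/765⌋ = 1, remainder 148
⌊765/148⌋ = 5, remainder 25
⌊148/25⌋ = 5, remainder 23
⌊25/23⌋ = 1, remainder 2
⌊23/2⌋ = 11, remainder 1
⌊2/1⌋ = 2, remainder 0

[6; 1, 5, 5, 1, 11, 2]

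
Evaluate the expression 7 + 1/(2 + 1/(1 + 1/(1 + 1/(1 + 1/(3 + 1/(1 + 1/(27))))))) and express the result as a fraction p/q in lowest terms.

7585/1028

Start with 27.
1 + 1/(27/1) = 1 + 1/27 = 28/27
3 + 1/(28/27) = 3 + 27/28 = 111/28
1 + 1/(111/28) = 1 + 28/111 = 139/111
1 + 1/(139/111) = 1 + 111/139 = 250/139
1 + 1/(250/139) = 1 + 139/250 = 389/250
2 + 1/(389/250) = 2 + 250/389 = 1028/389
7 + 1/(1028/389) = 7 + 389/1028 = 7585/1028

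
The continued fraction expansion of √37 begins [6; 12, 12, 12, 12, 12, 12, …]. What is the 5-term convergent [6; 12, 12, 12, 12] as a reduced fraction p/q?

Start with 12.
12 + 1/(12/1) = 12 + 1/12 = 145/12
12 + 1/(145/12) = 12 + 12/145 = 1752/145
12 + 1/(1752/145) = 12 + 145/1752 = 21169/1752
6 + 1/(21169/1752) = 6 + 1752/21169 = 128766/21169

128766/21169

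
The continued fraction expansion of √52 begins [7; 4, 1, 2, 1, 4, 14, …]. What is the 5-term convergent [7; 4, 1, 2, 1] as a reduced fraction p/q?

137/19

Use the convergent recurrence hₖ = aₖ·hₖ₋₁ + hₖ₋₂ (and likewise for the denominators kₖ):
a_0 = 7: 7/1
a_1 = 4: 29/4
a_2 = 1: 36/5
a_3 = 2: 101/14
a_4 = 1: 137/19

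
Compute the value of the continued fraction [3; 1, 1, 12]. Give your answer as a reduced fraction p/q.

88/25

Work from the innermost term outward:
Start with 12.
1 + 1/(12/1) = 1 + 1/12 = 13/12
1 + 1/(13/12) = 1 + 12/13 = 25/13
3 + 1/(25/13) = 3 + 13/25 = 88/25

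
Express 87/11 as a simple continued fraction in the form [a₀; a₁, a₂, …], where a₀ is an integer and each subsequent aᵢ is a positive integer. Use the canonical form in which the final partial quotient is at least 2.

[7; 1, 10]

Apply division with remainder until the remainder is 0:
⌊87/11⌋ = 7, remainder 10
⌊11/10⌋ = 1, remainder 1
⌊10/1⌋ = 10, remainder 0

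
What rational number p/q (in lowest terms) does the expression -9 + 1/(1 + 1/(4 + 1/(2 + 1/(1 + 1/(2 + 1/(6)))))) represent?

-2243/274

Compute successive convergents:
a_0 = -9: -9/1
a_1 = 1: -8/1
a_2 = 4: -41/5
a_3 = 2: -90/11
a_4 = 1: -131/16
a_5 = 2: -352/43
a_6 = 6: -2243/274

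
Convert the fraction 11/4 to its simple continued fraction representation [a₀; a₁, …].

Run the Euclidean algorithm, recording each quotient:
11 = 2·4 + 3, so a_0 = 2
4 = 1·3 + 1, so a_1 = 1
3 = 3·1 + 0, so a_2 = 3

[2; 1, 3]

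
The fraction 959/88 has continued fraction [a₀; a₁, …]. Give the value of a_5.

Repeatedly divide and take the remainder:
959 = 10·88 + 79, so a_0 = 10
88 = 1·79 + 9, so a_1 = 1
79 = 8·9 + 7, so a_2 = 8
9 = 1·7 + 2, so a_3 = 1
7 = 3·2 + 1, so a_4 = 3
2 = 2·1 + 0, so a_5 = 2

2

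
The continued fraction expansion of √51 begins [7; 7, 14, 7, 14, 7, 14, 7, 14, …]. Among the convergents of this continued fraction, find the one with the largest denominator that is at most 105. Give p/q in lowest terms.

a_0 = 7: 7/1  (≤ bound)
a_1 = 7: 50/7  (≤ bound)
a_2 = 14: 707/99  (≤ bound)
a_3 = 7: 4999/700  (> 105, stop)

707/99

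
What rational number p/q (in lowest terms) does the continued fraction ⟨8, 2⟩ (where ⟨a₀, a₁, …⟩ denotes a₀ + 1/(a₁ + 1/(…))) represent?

17/2

a_0 = 8: 8/1
a_1 = 2: 17/2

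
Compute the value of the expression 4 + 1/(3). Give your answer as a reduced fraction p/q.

Work from the innermost term outward:
Start with 3.
4 + 1/(3/1) = 4 + 1/3 = 13/3

13/3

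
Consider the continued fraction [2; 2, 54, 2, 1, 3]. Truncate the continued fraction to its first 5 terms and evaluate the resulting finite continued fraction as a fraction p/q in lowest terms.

Start with 1.
2 + 1/(1/1) = 2 + 1/1 = 3/1
54 + 1/(3/1) = 54 + 1/3 = 163/3
2 + 1/(163/3) = 2 + 3/163 = 329/163
2 + 1/(329/163) = 2 + 163/329 = 821/329

821/329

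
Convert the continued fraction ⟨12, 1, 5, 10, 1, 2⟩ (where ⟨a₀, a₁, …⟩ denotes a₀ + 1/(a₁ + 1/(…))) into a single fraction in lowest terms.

Collapse the nested fraction from the inside out:
Start with 2.
1 + 1/(2/1) = 1 + 1/2 = 3/2
10 + 1/(3/2) = 10 + 2/3 = 32/3
5 + 1/(32/3) = 5 + 3/32 = 163/32
1 + 1/(163/32) = 1 + 32/163 = 195/163
12 + 1/(195/163) = 12 + 163/195 = 2503/195

2503/195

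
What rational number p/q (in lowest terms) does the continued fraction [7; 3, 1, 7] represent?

225/31

Start with 7.
1 + 1/(7/1) = 1 + 1/7 = 8/7
3 + 1/(8/7) = 3 + 7/8 = 31/8
7 + 1/(31/8) = 7 + 8/31 = 225/31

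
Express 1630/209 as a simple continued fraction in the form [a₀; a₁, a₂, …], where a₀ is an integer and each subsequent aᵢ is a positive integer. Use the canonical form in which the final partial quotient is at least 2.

[7; 1, 3, 1, 41]

1630 ÷ 209 → quotient 7, remainder 167
209 ÷ 167 → quotient 1, remainder 42
167 ÷ 42 → quotient 3, remainder 41
42 ÷ 41 → quotient 1, remainder 1
41 ÷ 1 → quotient 41, remainder 0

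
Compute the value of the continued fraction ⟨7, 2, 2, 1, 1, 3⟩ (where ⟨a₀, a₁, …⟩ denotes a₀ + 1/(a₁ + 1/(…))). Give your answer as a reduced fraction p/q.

a_0 = 7: 7/1
a_1 = 2: 15/2
a_2 = 2: 37/5
a_3 = 1: 52/7
a_4 = 1: 89/12
a_5 = 3: 319/43

319/43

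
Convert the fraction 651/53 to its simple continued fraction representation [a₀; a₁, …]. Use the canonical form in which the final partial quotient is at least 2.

651 = 12·53 + 15, so a_0 = 12
53 = 3·15 + 8, so a_1 = 3
15 = 1·8 + 7, so a_2 = 1
8 = 1·7 + 1, so a_3 = 1
7 = 7·1 + 0, so a_4 = 7

[12; 3, 1, 1, 7]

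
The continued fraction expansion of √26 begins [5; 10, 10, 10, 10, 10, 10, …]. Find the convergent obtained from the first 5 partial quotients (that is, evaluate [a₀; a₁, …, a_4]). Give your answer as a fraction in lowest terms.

Use the convergent recurrence hₖ = aₖ·hₖ₋₁ + hₖ₋₂ (and likewise for the denominators kₖ):
a_0 = 5: 5/1
a_1 = 10: 51/10
a_2 = 10: 515/101
a_3 = 10: 5201/1020
a_4 = 10: 52525/10301

52525/10301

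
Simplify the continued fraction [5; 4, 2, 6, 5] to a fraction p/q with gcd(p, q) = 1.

Use the convergent recurrence hₖ = aₖ·hₖ₋₁ + hₖ₋₂ (and likewise for the denominators kₖ):
a_0 = 5: 5/1
a_1 = 4: 21/4
a_2 = 2: 47/9
a_3 = 6: 303/58
a_4 = 5: 1562/299

1562/299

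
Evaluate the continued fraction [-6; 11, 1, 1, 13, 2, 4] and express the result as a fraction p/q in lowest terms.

-17095/2891

a_0 = -6: -6/1
a_1 = 11: -65/11
a_2 = 1: -71/12
a_3 = 1: -136/23
a_4 = 13: -1839/311
a_5 = 2: -3814/645
a_6 = 4: -17095/2891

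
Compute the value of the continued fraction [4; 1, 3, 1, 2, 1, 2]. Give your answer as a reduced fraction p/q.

Build up convergents one term at a time:
a_0 = 4: 4/1
a_1 = 1: 5/1
a_2 = 3: 19/4
a_3 = 1: 24/5
a_4 = 2: 67/14
a_5 = 1: 91/19
a_6 = 2: 249/52

249/52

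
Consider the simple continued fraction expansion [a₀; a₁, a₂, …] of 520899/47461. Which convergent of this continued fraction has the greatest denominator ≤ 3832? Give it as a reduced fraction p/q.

List convergents until the denominator exceeds the bound:
a_0 = 10: 10/1  (≤ bound)
a_1 = 1: 11/1  (≤ bound)
a_2 = 39: 439/40  (≤ bound)
a_3 = 2: 889/81  (≤ bound)
a_4 = 58: 52001/4738  (> 3832, stop)

889/81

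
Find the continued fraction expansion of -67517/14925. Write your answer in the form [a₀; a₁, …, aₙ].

⌊-67517/14925⌋ = -5, remainder 7108
⌊14925/7108⌋ = 2, remainder 709
⌊7108/709⌋ = 10, remainder 18
⌊709/18⌋ = 39, remainder 7
⌊18/7⌋ = 2, remainder 4
⌊7/4⌋ = 1, remainder 3
⌊4/3⌋ = 1, remainder 1
⌊3/1⌋ = 3, remainder 0

[-5; 2, 10, 39, 2, 1, 1, 3]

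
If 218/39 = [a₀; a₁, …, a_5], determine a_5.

2

Repeatedly divide and take the remainder:
218 ÷ 39 → quotient 5, remainder 23
39 ÷ 23 → quotient 1, remainder 16
23 ÷ 16 → quotient 1, remainder 7
16 ÷ 7 → quotient 2, remainder 2
7 ÷ 2 → quotient 3, remainder 1
2 ÷ 1 → quotient 2, remainder 0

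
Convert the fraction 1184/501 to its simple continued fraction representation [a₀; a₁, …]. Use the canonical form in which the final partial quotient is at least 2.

1184 ÷ 501 → quotient 2, remainder 182
501 ÷ 182 → quotient 2, remainder 137
182 ÷ 137 → quotient 1, remainder 45
137 ÷ 45 → quotient 3, remainder 2
45 ÷ 2 → quotient 22, remainder 1
2 ÷ 1 → quotient 2, remainder 0

[2; 2, 1, 3, 22, 2]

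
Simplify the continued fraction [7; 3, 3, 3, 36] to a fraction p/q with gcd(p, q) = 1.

8749/1198

Start with 36.
3 + 1/(36/1) = 3 + 1/36 = 109/36
3 + 1/(109/36) = 3 + 36/109 = 363/109
3 + 1/(363/109) = 3 + 109/363 = 1198/363
7 + 1/(1198/363) = 7 + 363/1198 = 8749/1198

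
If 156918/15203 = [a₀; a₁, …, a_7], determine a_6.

3

⌊156918/15203⌋ = 10, remainder 4888
⌊15203/4888⌋ = 3, remainder 539
⌊4888/539⌋ = 9, remainder 37
⌊539/37⌋ = 14, remainder 21
⌊37/21⌋ = 1, remainder 16
⌊21/16⌋ = 1, remainder 5
⌊16/5⌋ = 3, remainder 1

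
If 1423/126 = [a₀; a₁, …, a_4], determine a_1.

Repeatedly divide and take the remainder:
1423 ÷ 126 → quotient 11, remainder 37
126 ÷ 37 → quotient 3, remainder 15

3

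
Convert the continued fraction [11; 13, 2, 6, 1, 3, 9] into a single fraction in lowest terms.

Collapse the nested fraction from the inside out:
Start with 9.
3 + 1/(9/1) = 3 + 1/9 = 28/9
1 + 1/(28/9) = 1 + 9/28 = 37/28
6 + 1/(37/28) = 6 + 28/37 = 250/37
2 + 1/(250/37) = 2 + 37/250 = 537/250
13 + 1/(537/250) = 13 + 250/537 = 7231/537
11 + 1/(7231/537) = 11 + 537/7231 = 80078/7231

80078/7231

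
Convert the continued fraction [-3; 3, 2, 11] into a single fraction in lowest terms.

-217/80

Use the convergent recurrence hₖ = aₖ·hₖ₋₁ + hₖ₋₂ (and likewise for the denominators kₖ):
a_0 = -3: -3/1
a_1 = 3: -8/3
a_2 = 2: -19/7
a_3 = 11: -217/80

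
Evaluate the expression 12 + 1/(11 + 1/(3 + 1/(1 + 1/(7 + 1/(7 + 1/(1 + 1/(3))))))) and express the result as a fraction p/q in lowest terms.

a_0 = 12: 12/1
a_1 = 11: 133/11
a_2 = 3: 411/34
a_3 = 1: 544/45
a_4 = 7: 4219/349
a_5 = 7: 30077/2488
a_6 = 1: 34296/2837
a_7 = 3: 132965/10999

132965/10999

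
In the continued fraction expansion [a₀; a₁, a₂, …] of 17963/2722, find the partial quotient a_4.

Repeatedly divide and take the remainder:
⌊17963/2722⌋ = 6, remainder 1631
⌊2722/1631⌋ = 1, remainder 1091
⌊1631/1091⌋ = 1, remainder 540
⌊1091/540⌋ = 2, remainder 11
⌊540/11⌋ = 49, remainder 1

49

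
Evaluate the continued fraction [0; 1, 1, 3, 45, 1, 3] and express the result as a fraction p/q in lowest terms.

Start with 3.
1 + 1/(3/1) = 1 + 1/3 = 4/3
45 + 1/(4/3) = 45 + 3/4 = 183/4
3 + 1/(183/4) = 3 + 4/183 = 553/183
1 + 1/(553/183) = 1 + 183/553 = 736/553
1 + 1/(736/553) = 1 + 553/736 = 1289/736
0 + 1/(1289/736) = 0 + 736/1289 = 736/1289

736/1289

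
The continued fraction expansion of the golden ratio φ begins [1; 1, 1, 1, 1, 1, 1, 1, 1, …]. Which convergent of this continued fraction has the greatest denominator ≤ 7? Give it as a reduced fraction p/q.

List convergents until the denominator exceeds the bound:
a_0 = 1: 1/1  (≤ bound)
a_1 = 1: 2/1  (≤ bound)
a_2 = 1: 3/2  (≤ bound)
a_3 = 1: 5/3  (≤ bound)
a_4 = 1: 8/5  (≤ bound)
a_5 = 1: 13/8  (> 7, stop)

8/5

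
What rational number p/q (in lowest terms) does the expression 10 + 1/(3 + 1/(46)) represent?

1436/139

Start with 46.
3 + 1/(46/1) = 3 + 1/46 = 139/46
10 + 1/(139/46) = 10 + 46/139 = 1436/139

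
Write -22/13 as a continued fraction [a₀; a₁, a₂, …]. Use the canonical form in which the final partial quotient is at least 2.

[-2; 3, 4]

⌊-22/13⌋ = -2, remainder 4
⌊13/4⌋ = 3, remainder 1
⌊4/1⌋ = 4, remainder 0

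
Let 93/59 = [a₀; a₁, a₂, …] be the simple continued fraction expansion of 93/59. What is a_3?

2

⌊93/59⌋ = 1, remainder 34
⌊59/34⌋ = 1, remainder 25
⌊34/25⌋ = 1, remainder 9
⌊25/9⌋ = 2, remainder 7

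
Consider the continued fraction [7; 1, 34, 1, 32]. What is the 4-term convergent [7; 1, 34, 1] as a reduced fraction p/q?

287/36

Collapse the nested fraction from the inside out:
Start with 1.
34 + 1/(1/1) = 34 + 1/1 = 35/1
1 + 1/(35/1) = 1 + 1/35 = 36/35
7 + 1/(36/35) = 7 + 35/36 = 287/36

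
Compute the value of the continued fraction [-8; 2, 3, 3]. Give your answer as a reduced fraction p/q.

-174/23

a_0 = -8: -8/1
a_1 = 2: -15/2
a_2 = 3: -53/7
a_3 = 3: -174/23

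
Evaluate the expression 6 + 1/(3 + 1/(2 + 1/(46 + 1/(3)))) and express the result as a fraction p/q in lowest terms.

Start with 3.
46 + 1/(3/1) = 46 + 1/3 = 139/3
2 + 1/(139/3) = 2 + 3/139 = 281/139
3 + 1/(281/139) = 3 + 139/281 = 982/281
6 + 1/(982/281) = 6 + 281/982 = 6173/982

6173/982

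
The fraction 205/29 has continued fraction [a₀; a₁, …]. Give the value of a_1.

14

Repeatedly divide and take the remainder:
205 = 7·29 + 2, so a_0 = 7
29 = 14·2 + 1, so a_1 = 14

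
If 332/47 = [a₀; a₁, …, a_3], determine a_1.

⌊332/47⌋ = 7, remainder 3
⌊47/3⌋ = 15, remainder 2

15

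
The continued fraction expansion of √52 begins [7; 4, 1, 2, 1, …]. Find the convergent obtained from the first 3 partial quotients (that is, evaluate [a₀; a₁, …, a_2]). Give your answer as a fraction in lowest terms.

Compute successive convergents:
a_0 = 7: 7/1
a_1 = 4: 29/4
a_2 = 1: 36/5

36/5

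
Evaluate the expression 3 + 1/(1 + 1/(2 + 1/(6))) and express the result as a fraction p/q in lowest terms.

70/19

Start with 6.
2 + 1/(6/1) = 2 + 1/6 = 13/6
1 + 1/(13/6) = 1 + 6/13 = 19/13
3 + 1/(19/13) = 3 + 13/19 = 70/19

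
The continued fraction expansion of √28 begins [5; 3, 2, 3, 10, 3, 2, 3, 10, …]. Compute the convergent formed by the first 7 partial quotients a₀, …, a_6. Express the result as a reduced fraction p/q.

9403/1777

Start with 2.
3 + 1/(2/1) = 3 + 1/2 = 7/2
10 + 1/(7/2) = 10 + 2/7 = 72/7
3 + 1/(72/7) = 3 + 7/72 = 223/72
2 + 1/(223/72) = 2 + 72/223 = 518/223
3 + 1/(518/223) = 3 + 223/518 = 1777/518
5 + 1/(1777/518) = 5 + 518/1777 = 9403/1777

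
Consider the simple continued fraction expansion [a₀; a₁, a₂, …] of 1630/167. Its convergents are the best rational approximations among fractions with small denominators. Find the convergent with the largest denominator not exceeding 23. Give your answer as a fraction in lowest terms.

205/21

List convergents until the denominator exceeds the bound:
a_0 = 9: 9/1  (≤ bound)
a_1 = 1: 10/1  (≤ bound)
a_2 = 3: 39/4  (≤ bound)
a_3 = 5: 205/21  (≤ bound)
a_4 = 1: 244/25  (> 23, stop)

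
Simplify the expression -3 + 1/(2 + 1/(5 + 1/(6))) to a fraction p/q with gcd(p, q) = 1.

-173/68

Work from the innermost term outward:
Start with 6.
5 + 1/(6/1) = 5 + 1/6 = 31/6
2 + 1/(31/6) = 2 + 6/31 = 68/31
-3 + 1/(68/31) = -3 + 31/68 = -173/68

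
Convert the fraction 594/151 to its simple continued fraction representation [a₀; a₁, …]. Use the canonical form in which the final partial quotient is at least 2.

[3; 1, 14, 10]

⌊594/151⌋ = 3, remainder 141
⌊151/141⌋ = 1, remainder 10
⌊141/10⌋ = 14, remainder 1
⌊10/1⌋ = 10, remainder 0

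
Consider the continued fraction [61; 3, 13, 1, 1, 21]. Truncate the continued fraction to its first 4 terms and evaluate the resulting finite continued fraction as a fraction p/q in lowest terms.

2637/43

Compute successive convergents:
a_0 = 61: 61/1
a_1 = 3: 184/3
a_2 = 13: 2453/40
a_3 = 1: 2637/43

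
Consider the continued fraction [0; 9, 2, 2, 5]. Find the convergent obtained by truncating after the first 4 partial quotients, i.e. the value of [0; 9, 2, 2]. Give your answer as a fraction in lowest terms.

5/47

Start with 2.
2 + 1/(2/1) = 2 + 1/2 = 5/2
9 + 1/(5/2) = 9 + 2/5 = 47/5
0 + 1/(47/5) = 0 + 5/47 = 5/47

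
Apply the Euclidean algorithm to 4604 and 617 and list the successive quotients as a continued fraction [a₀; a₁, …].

4604 ÷ 617 → quotient 7, remainder 285
617 ÷ 285 → quotient 2, remainder 47
285 ÷ 47 → quotient 6, remainder 3
47 ÷ 3 → quotient 15, remainder 2
3 ÷ 2 → quotient 1, remainder 1
2 ÷ 1 → quotient 2, remainder 0

[7; 2, 6, 15, 1, 2]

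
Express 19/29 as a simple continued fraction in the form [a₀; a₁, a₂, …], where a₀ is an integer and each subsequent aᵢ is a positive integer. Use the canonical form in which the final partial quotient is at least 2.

[0; 1, 1, 1, 9]

Repeatedly divide and take the remainder:
⌊19/29⌋ = 0, remainder 19
⌊29/19⌋ = 1, remainder 10
⌊19/10⌋ = 1, remainder 9
⌊10/9⌋ = 1, remainder 1
⌊9/1⌋ = 9, remainder 0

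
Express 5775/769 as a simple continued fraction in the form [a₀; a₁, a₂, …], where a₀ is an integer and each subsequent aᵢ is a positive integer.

[7; 1, 1, 25, 7, 2]

Repeatedly divide and take the remainder:
5775 ÷ 769 → quotient 7, remainder 392
769 ÷ 392 → quotient 1, remainder 377
392 ÷ 377 → quotient 1, remainder 15
377 ÷ 15 → quotient 25, remainder 2
15 ÷ 2 → quotient 7, remainder 1
2 ÷ 1 → quotient 2, remainder 0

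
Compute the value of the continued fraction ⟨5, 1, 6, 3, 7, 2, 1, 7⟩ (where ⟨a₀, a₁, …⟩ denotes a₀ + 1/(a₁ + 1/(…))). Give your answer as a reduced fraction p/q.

a_0 = 5: 5/1
a_1 = 1: 6/1
a_2 = 6: 41/7
a_3 = 3: 129/22
a_4 = 7: 944/161
a_5 = 2: 2017/344
a_6 = 1: 2961/505
a_7 = 7: 22744/3879

22744/3879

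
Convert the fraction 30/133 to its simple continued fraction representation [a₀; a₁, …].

[0; 4, 2, 3, 4]

30 ÷ 133 → quotient 0, remainder 30
133 ÷ 30 → quotient 4, remainder 13
30 ÷ 13 → quotient 2, remainder 4
13 ÷ 4 → quotient 3, remainder 1
4 ÷ 1 → quotient 4, remainder 0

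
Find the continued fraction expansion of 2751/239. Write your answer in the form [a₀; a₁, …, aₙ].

[11; 1, 1, 23, 2, 2]

2751 = 11·239 + 122, so a_0 = 11
239 = 1·122 + 117, so a_1 = 1
122 = 1·117 + 5, so a_2 = 1
117 = 23·5 + 2, so a_3 = 23
5 = 2·2 + 1, so a_4 = 2
2 = 2·1 + 0, so a_5 = 2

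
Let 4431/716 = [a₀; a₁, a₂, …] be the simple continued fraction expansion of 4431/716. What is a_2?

3

4431 ÷ 716 → quotient 6, remainder 135
716 ÷ 135 → quotient 5, remainder 41
135 ÷ 41 → quotient 3, remainder 12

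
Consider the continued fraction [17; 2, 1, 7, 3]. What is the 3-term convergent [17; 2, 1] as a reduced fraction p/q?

Use the convergent recurrence hₖ = aₖ·hₖ₋₁ + hₖ₋₂ (and likewise for the denominators kₖ):
a_0 = 17: 17/1
a_1 = 2: 35/2
a_2 = 1: 52/3

52/3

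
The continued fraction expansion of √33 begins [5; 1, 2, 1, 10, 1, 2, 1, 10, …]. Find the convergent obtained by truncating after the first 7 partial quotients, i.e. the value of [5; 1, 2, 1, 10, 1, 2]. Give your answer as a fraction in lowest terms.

787/137

Start with 2.
1 + 1/(2/1) = 1 + 1/2 = 3/2
10 + 1/(3/2) = 10 + 2/3 = 32/3
1 + 1/(32/3) = 1 + 3/32 = 35/32
2 + 1/(35/32) = 2 + 32/35 = 102/35
1 + 1/(102/35) = 1 + 35/102 = 137/102
5 + 1/(137/102) = 5 + 102/137 = 787/137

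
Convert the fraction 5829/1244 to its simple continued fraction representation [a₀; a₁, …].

[4; 1, 2, 5, 1, 1, 35]

Repeatedly divide and take the remainder:
5829 ÷ 1244 → quotient 4, remainder 853
1244 ÷ 853 → quotient 1, remainder 391
853 ÷ 391 → quotient 2, remainder 71
391 ÷ 71 → quotient 5, remainder 36
71 ÷ 36 → quotient 1, remainder 35
36 ÷ 35 → quotient 1, remainder 1
35 ÷ 1 → quotient 35, remainder 0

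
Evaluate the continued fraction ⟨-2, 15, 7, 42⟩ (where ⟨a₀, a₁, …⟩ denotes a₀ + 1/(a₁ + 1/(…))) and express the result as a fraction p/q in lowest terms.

-8639/4467

Compute successive convergents:
a_0 = -2: -2/1
a_1 = 15: -29/15
a_2 = 7: -205/106
a_3 = 42: -8639/4467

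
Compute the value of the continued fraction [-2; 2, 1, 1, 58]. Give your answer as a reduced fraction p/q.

-469/293

Work from the innermost term outward:
Start with 58.
1 + 1/(58/1) = 1 + 1/58 = 59/58
1 + 1/(59/58) = 1 + 58/59 = 117/59
2 + 1/(117/59) = 2 + 59/117 = 293/117
-2 + 1/(293/117) = -2 + 117/293 = -469/293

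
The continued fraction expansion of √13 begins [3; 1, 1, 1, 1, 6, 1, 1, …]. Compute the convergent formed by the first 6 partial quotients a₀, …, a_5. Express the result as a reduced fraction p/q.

119/33

a_0 = 3: 3/1
a_1 = 1: 4/1
a_2 = 1: 7/2
a_3 = 1: 11/3
a_4 = 1: 18/5
a_5 = 6: 119/33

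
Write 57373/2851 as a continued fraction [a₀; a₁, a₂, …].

Apply division with remainder until the remainder is 0:
⌊57373/2851⌋ = 20, remainder 353
⌊2851/353⌋ = 8, remainder 27
⌊353/27⌋ = 13, remainder 2
⌊27/2⌋ = 13, remainder 1
⌊2/1⌋ = 2, remainder 0

[20; 8, 13, 13, 2]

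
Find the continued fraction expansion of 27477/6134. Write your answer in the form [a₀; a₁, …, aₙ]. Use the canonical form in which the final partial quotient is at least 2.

27477 = 4·6134 + 2941, so a_0 = 4
6134 = 2·2941 + 252, so a_1 = 2
2941 = 11·252 + 169, so a_2 = 11
252 = 1·169 + 83, so a_3 = 1
169 = 2·83 + 3, so a_4 = 2
83 = 27·3 + 2, so a_5 = 27
3 = 1·2 + 1, so a_6 = 1
2 = 2·1 + 0, so a_7 = 2

[4; 2, 11, 1, 2, 27, 1, 2]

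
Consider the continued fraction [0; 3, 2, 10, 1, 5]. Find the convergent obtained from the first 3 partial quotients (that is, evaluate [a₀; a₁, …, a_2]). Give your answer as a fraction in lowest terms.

Collapse the nested fraction from the inside out:
Start with 2.
3 + 1/(2/1) = 3 + 1/2 = 7/2
0 + 1/(7/2) = 0 + 2/7 = 2/7

2/7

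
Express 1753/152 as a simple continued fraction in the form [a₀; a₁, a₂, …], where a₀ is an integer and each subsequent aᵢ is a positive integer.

[11; 1, 1, 7, 10]

1753 ÷ 152 → quotient 11, remainder 81
152 ÷ 81 → quotient 1, remainder 71
81 ÷ 71 → quotient 1, remainder 10
71 ÷ 10 → quotient 7, remainder 1
10 ÷ 1 → quotient 10, remainder 0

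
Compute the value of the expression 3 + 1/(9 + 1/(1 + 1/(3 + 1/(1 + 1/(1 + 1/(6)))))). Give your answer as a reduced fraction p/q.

Start with 6.
1 + 1/(6/1) = 1 + 1/6 = 7/6
1 + 1/(7/6) = 1 + 6/7 = 13/7
3 + 1/(13/7) = 3 + 7/13 = 46/13
1 + 1/(46/13) = 1 + 13/46 = 59/46
9 + 1/(59/46) = 9 + 46/59 = 577/59
3 + 1/(577/59) = 3 + 59/577 = 1790/577

1790/577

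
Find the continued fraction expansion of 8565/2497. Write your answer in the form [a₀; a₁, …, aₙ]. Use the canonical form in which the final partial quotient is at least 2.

[3; 2, 3, 12, 1, 12, 2]

Run the Euclidean algorithm, recording each quotient:
8565 ÷ 2497 → quotient 3, remainder 1074
2497 ÷ 1074 → quotient 2, remainder 349
1074 ÷ 349 → quotient 3, remainder 27
349 ÷ 27 → quotient 12, remainder 25
27 ÷ 25 → quotient 1, remainder 2
25 ÷ 2 → quotient 12, remainder 1
2 ÷ 1 → quotient 2, remainder 0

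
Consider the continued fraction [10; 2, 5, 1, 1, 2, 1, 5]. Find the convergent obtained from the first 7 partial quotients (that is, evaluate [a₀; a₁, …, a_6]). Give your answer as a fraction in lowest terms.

a_0 = 10: 10/1
a_1 = 2: 21/2
a_2 = 5: 115/11
a_3 = 1: 136/13
a_4 = 1: 251/24
a_5 = 2: 638/61
a_6 = 1: 889/85

889/85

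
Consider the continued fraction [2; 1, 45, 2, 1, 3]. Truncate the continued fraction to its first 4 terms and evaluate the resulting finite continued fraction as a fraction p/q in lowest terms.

277/93

a_0 = 2: 2/1
a_1 = 1: 3/1
a_2 = 45: 137/46
a_3 = 2: 277/93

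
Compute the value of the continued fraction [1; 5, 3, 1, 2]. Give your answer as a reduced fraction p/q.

Start with 2.
1 + 1/(2/1) = 1 + 1/2 = 3/2
3 + 1/(3/2) = 3 + 2/3 = 11/3
5 + 1/(11/3) = 5 + 3/11 = 58/11
1 + 1/(58/11) = 1 + 11/58 = 69/58

69/58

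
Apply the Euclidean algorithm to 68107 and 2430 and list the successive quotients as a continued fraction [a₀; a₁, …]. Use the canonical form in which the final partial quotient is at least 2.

⌊68107/2430⌋ = 28, remainder 67
⌊2430/67⌋ = 36, remainder 18
⌊67/18⌋ = 3, remainder 13
⌊18/13⌋ = 1, remainder 5
⌊13/5⌋ = 2, remainder 3
⌊5/3⌋ = 1, remainder 2
⌊3/2⌋ = 1, remainder 1
⌊2/1⌋ = 2, remainder 0

[28; 36, 3, 1, 2, 1, 1, 2]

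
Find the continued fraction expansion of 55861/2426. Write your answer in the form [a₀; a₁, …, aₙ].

[23; 38, 1, 1, 31]

Apply division with remainder until the remainder is 0:
55861 ÷ 2426 → quotient 23, remainder 63
2426 ÷ 63 → quotient 38, remainder 32
63 ÷ 32 → quotient 1, remainder 31
32 ÷ 31 → quotient 1, remainder 1
31 ÷ 1 → quotient 31, remainder 0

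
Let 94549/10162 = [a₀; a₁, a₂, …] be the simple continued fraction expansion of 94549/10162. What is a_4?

10

Apply division with remainder until the remainder is 0:
94549 = 9·10162 + 3091, so a_0 = 9
10162 = 3·3091 + 889, so a_1 = 3
3091 = 3·889 + 424, so a_2 = 3
889 = 2·424 + 41, so a_3 = 2
424 = 10·41 + 14, so a_4 = 10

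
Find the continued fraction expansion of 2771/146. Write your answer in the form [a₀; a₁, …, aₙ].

2771 ÷ 146 → quotient 18, remainder 143
146 ÷ 143 → quotient 1, remainder 3
143 ÷ 3 → quotient 47, remainder 2
3 ÷ 2 → quotient 1, remainder 1
2 ÷ 1 → quotient 2, remainder 0

[18; 1, 47, 1, 2]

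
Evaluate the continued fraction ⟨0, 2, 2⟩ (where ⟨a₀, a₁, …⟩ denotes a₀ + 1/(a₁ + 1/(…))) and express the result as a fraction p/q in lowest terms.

a_0 = 0: 0/1
a_1 = 2: 1/2
a_2 = 2: 2/5

2/5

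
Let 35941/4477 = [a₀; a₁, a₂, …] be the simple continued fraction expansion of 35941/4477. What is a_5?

3

Repeatedly divide and take the remainder:
35941 = 8·4477 + 125, so a_0 = 8
4477 = 35·125 + 102, so a_1 = 35
125 = 1·102 + 23, so a_2 = 1
102 = 4·23 + 10, so a_3 = 4
23 = 2·10 + 3, so a_4 = 2
10 = 3·3 + 1, so a_5 = 3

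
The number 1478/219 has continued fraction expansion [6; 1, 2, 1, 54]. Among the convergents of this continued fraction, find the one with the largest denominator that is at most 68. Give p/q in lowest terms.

27/4

a_0 = 6: 6/1  (≤ bound)
a_1 = 1: 7/1  (≤ bound)
a_2 = 2: 20/3  (≤ bound)
a_3 = 1: 27/4  (≤ bound)
a_4 = 54: 1478/219  (> 68, stop)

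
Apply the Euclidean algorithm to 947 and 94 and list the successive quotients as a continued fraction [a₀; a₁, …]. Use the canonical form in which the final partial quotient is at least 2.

[10; 13, 2, 3]

947 = 10·94 + 7, so a_0 = 10
94 = 13·7 + 3, so a_1 = 13
7 = 2·3 + 1, so a_2 = 2
3 = 3·1 + 0, so a_3 = 3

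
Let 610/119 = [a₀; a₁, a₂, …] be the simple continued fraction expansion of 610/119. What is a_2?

Apply division with remainder until the remainder is 0:
⌊610/119⌋ = 5, remainder 15
⌊119/15⌋ = 7, remainder 14
⌊15/14⌋ = 1, remainder 1

1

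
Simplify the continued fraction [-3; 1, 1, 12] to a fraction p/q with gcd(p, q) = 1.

-62/25

Build up convergents one term at a time:
a_0 = -3: -3/1
a_1 = 1: -2/1
a_2 = 1: -5/2
a_3 = 12: -62/25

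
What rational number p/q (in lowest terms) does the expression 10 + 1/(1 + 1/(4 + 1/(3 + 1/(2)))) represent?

Use the convergent recurrence hₖ = aₖ·hₖ₋₁ + hₖ₋₂ (and likewise for the denominators kₖ):
a_0 = 10: 10/1
a_1 = 1: 11/1
a_2 = 4: 54/5
a_3 = 3: 173/16
a_4 = 2: 400/37

400/37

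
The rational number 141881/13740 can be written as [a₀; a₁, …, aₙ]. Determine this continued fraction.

[10; 3, 15, 11, 2, 2, 1, 3]

Apply division with remainder until the remainder is 0:
⌊141881/13740⌋ = 10, remainder 4481
⌊13740/4481⌋ = 3, remainder 297
⌊4481/297⌋ = 15, remainder 26
⌊297/26⌋ = 11, remainder 11
⌊26/11⌋ = 2, remainder 4
⌊11/4⌋ = 2, remainder 3
⌊4/3⌋ = 1, remainder 1
⌊3/1⌋ = 3, remainder 0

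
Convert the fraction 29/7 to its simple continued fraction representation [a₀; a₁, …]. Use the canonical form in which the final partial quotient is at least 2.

Repeatedly divide and take the remainder:
29 ÷ 7 → quotient 4, remainder 1
7 ÷ 1 → quotient 7, remainder 0

[4; 7]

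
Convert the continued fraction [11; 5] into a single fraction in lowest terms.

56/5

Build up convergents one term at a time:
a_0 = 11: 11/1
a_1 = 5: 56/5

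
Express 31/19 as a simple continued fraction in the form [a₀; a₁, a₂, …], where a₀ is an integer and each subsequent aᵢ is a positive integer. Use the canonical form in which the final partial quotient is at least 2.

31 = 1·19 + 12, so a_0 = 1
19 = 1·12 + 7, so a_1 = 1
12 = 1·7 + 5, so a_2 = 1
7 = 1·5 + 2, so a_3 = 1
5 = 2·2 + 1, so a_4 = 2
2 = 2·1 + 0, so a_5 = 2

[1; 1, 1, 1, 2, 2]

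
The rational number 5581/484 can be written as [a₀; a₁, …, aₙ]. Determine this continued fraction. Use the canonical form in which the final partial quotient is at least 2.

5581 = 11·484 + 257, so a_0 = 11
484 = 1·257 + 227, so a_1 = 1
257 = 1·227 + 30, so a_2 = 1
227 = 7·30 + 17, so a_3 = 7
30 = 1·17 + 13, so a_4 = 1
17 = 1·13 + 4, so a_5 = 1
13 = 3·4 + 1, so a_6 = 3
4 = 4·1 + 0, so a_7 = 4

[11; 1, 1, 7, 1, 1, 3, 4]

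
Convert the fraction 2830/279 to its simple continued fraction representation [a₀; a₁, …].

[10; 6, 1, 39]

2830 ÷ 279 → quotient 10, remainder 40
279 ÷ 40 → quotient 6, remainder 39
40 ÷ 39 → quotient 1, remainder 1
39 ÷ 1 → quotient 39, remainder 0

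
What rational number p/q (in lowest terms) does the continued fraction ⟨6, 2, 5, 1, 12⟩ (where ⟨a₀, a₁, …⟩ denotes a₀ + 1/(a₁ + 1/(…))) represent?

Build up convergents one term at a time:
a_0 = 6: 6/1
a_1 = 2: 13/2
a_2 = 5: 71/11
a_3 = 1: 84/13
a_4 = 12: 1079/167

1079/167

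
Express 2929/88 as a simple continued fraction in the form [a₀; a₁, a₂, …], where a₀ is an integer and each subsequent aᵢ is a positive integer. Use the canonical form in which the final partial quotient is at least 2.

⌊2929/88⌋ = 33, remainder 25
⌊88/25⌋ = 3, remainder 13
⌊25/13⌋ = 1, remainder 12
⌊13/12⌋ = 1, remainder 1
⌊12/1⌋ = 12, remainder 0

[33; 3, 1, 1, 12]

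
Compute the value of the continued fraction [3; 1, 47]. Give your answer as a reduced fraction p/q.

191/48

Collapse the nested fraction from the inside out:
Start with 47.
1 + 1/(47/1) = 1 + 1/47 = 48/47
3 + 1/(48/47) = 3 + 47/48 = 191/48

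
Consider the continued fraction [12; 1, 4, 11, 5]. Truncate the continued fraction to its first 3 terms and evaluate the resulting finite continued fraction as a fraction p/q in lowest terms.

64/5

Use the convergent recurrence hₖ = aₖ·hₖ₋₁ + hₖ₋₂ (and likewise for the denominators kₖ):
a_0 = 12: 12/1
a_1 = 1: 13/1
a_2 = 4: 64/5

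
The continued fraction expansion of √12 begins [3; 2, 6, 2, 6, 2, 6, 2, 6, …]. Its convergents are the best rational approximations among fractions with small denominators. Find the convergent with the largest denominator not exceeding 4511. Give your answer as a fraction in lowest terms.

8733/2521

List convergents until the denominator exceeds the bound:
a_0 = 3: 3/1  (≤ bound)
a_1 = 2: 7/2  (≤ bound)
a_2 = 6: 45/13  (≤ bound)
a_3 = 2: 97/28  (≤ bound)
a_4 = 6: 627/181  (≤ bound)
a_5 = 2: 1351/390  (≤ bound)
a_6 = 6: 8733/2521  (≤ bound)
a_7 = 2: 18817/5432  (> 4511, stop)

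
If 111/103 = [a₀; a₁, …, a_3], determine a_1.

12

111 = 1·103 + 8, so a_0 = 1
103 = 12·8 + 7, so a_1 = 12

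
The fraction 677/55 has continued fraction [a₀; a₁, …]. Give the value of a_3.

677 = 12·55 + 17, so a_0 = 12
55 = 3·17 + 4, so a_1 = 3
17 = 4·4 + 1, so a_2 = 4
4 = 4·1 + 0, so a_3 = 4

4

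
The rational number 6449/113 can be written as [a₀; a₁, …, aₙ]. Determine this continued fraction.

Apply division with remainder until the remainder is 0:
6449 = 57·113 + 8, so a_0 = 57
113 = 14·8 + 1, so a_1 = 14
8 = 8·1 + 0, so a_2 = 8

[57; 14, 8]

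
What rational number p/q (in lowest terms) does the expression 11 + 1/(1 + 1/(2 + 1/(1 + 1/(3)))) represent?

Compute successive convergents:
a_0 = 11: 11/1
a_1 = 1: 12/1
a_2 = 2: 35/3
a_3 = 1: 47/4
a_4 = 3: 176/15

176/15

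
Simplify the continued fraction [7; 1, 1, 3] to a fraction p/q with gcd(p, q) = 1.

Build up convergents one term at a time:
a_0 = 7: 7/1
a_1 = 1: 8/1
a_2 = 1: 15/2
a_3 = 3: 53/7

53/7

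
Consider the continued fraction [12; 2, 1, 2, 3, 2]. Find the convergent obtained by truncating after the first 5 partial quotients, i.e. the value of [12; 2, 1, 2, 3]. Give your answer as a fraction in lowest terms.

334/27

Compute successive convergents:
a_0 = 12: 12/1
a_1 = 2: 25/2
a_2 = 1: 37/3
a_3 = 2: 99/8
a_4 = 3: 334/27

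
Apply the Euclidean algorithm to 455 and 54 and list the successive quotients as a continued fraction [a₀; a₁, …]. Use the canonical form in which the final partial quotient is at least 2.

455 ÷ 54 → quotient 8, remainder 23
54 ÷ 23 → quotient 2, remainder 8
23 ÷ 8 → quotient 2, remainder 7
8 ÷ 7 → quotient 1, remainder 1
7 ÷ 1 → quotient 7, remainder 0

[8; 2, 2, 1, 7]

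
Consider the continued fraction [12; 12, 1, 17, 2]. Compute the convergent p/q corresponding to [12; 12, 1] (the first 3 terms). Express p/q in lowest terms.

157/13

Start with 1.
12 + 1/(1/1) = 12 + 1/1 = 13/1
12 + 1/(13/1) = 12 + 1/13 = 157/13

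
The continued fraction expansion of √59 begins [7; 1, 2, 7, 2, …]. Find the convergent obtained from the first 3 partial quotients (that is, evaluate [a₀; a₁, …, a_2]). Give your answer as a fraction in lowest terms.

Build up convergents one term at a time:
a_0 = 7: 7/1
a_1 = 1: 8/1
a_2 = 2: 23/3

23/3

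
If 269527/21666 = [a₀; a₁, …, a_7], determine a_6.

3

Repeatedly divide and take the remainder:
269527 = 12·21666 + 9535, so a_0 = 12
21666 = 2·9535 + 2596, so a_1 = 2
9535 = 3·2596 + 1747, so a_2 = 3
2596 = 1·1747 + 849, so a_3 = 1
1747 = 2·849 + 49, so a_4 = 2
849 = 17·49 + 16, so a_5 = 17
49 = 3·16 + 1, so a_6 = 3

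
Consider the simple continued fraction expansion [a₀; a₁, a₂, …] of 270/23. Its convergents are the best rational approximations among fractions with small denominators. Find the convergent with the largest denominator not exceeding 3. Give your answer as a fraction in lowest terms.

List convergents until the denominator exceeds the bound:
a_0 = 11: 11/1  (≤ bound)
a_1 = 1: 12/1  (≤ bound)
a_2 = 2: 35/3  (≤ bound)
a_3 = 1: 47/4  (> 3, stop)

35/3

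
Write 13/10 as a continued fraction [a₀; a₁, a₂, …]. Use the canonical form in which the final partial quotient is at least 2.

[1; 3, 3]

Apply division with remainder until the remainder is 0:
13 = 1·10 + 3, so a_0 = 1
10 = 3·3 + 1, so a_1 = 3
3 = 3·1 + 0, so a_2 = 3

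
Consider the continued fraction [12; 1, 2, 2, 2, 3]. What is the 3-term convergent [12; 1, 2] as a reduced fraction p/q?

Build up convergents one term at a time:
a_0 = 12: 12/1
a_1 = 1: 13/1
a_2 = 2: 38/3

38/3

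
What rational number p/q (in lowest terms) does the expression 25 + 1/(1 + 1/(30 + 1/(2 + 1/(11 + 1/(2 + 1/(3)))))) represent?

136515/5257

Compute successive convergents:
a_0 = 25: 25/1
a_1 = 1: 26/1
a_2 = 30: 805/31
a_3 = 2: 1636/63
a_4 = 11: 18801/724
a_5 = 2: 39238/1511
a_6 = 3: 136515/5257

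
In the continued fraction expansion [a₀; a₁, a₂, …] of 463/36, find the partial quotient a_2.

463 ÷ 36 → quotient 12, remainder 31
36 ÷ 31 → quotient 1, remainder 5
31 ÷ 5 → quotient 6, remainder 1

6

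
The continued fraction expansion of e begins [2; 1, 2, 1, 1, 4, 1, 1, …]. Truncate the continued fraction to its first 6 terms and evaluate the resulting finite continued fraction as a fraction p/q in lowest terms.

87/32

a_0 = 2: 2/1
a_1 = 1: 3/1
a_2 = 2: 8/3
a_3 = 1: 11/4
a_4 = 1: 19/7
a_5 = 4: 87/32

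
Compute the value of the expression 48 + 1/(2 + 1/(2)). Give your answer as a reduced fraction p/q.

Start with 2.
2 + 1/(2/1) = 2 + 1/2 = 5/2
48 + 1/(5/2) = 48 + 2/5 = 242/5

242/5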